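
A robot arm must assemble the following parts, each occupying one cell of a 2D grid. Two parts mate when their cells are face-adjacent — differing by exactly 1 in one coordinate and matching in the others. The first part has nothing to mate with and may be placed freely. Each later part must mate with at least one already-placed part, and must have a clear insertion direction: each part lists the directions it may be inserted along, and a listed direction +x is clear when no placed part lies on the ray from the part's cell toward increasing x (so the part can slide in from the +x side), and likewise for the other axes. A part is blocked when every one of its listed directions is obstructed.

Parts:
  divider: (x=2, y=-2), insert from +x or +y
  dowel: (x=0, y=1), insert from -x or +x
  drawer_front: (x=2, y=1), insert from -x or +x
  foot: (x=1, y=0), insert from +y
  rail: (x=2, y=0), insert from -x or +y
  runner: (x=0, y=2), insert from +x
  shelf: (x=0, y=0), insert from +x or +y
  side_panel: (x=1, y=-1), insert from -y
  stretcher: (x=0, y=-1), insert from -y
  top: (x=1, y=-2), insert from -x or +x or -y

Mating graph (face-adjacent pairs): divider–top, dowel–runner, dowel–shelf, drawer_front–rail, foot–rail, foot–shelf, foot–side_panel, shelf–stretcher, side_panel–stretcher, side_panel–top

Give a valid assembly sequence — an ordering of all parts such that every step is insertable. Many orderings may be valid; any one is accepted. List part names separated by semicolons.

1. side_panel@(1, -1) [-y clear] — {side_panel}
2. top@(1, -2) [-x clear] — {side_panel, top}
3. divider@(2, -2) [+x clear] — {divider, side_panel, top}
4. foot@(1, 0) [+y clear] — {divider, foot, side_panel, top}
5. shelf@(0, 0) [+y clear] — {divider, foot, shelf, side_panel, top}
6. dowel@(0, 1) [-x clear] — {divider, dowel, foot, shelf, side_panel, top}
7. runner@(0, 2) [+x clear] — {divider, dowel, foot, runner, shelf, side_panel, top}
8. stretcher@(0, -1) [-y clear] — {divider, dowel, foot, runner, shelf, side_panel, stretcher, top}
9. rail@(2, 0) [+y clear] — {divider, dowel, foot, rail, runner, shelf, side_panel, stretcher, top}
10. drawer_front@(2, 1) [+x clear] — {divider, dowel, drawer_front, foot, rail, runner, shelf, side_panel, stretcher, top}

side_panel; top; divider; foot; shelf; dowel; runner; stretcher; rail; drawer_front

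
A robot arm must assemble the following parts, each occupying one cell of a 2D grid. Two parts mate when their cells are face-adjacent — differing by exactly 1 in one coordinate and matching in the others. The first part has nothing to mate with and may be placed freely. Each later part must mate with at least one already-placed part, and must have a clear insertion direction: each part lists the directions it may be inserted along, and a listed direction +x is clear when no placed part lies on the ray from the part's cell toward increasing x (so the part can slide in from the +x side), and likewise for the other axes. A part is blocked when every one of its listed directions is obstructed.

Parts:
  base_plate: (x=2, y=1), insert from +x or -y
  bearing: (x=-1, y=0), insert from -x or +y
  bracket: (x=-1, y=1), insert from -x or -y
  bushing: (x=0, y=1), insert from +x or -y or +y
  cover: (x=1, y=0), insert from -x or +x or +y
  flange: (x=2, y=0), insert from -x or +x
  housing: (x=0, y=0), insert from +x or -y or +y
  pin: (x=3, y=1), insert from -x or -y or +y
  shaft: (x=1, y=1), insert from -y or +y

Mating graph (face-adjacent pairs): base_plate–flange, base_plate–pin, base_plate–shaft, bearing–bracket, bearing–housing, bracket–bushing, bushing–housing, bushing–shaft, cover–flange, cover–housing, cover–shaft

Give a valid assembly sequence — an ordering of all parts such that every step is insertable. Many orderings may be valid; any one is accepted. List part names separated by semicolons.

shaft; cover; base_plate; pin; housing; bearing; bracket; bushing; flange

1. shaft@(1, 1) [-y clear] — {shaft}
2. cover@(1, 0) [-x clear] — {cover, shaft}
3. base_plate@(2, 1) [+x clear] — {base_plate, cover, shaft}
4. pin@(3, 1) [-y clear] — {base_plate, cover, pin, shaft}
5. housing@(0, 0) [-y clear] — {base_plate, cover, housing, pin, shaft}
6. bearing@(-1, 0) [-x clear] — {base_plate, bearing, cover, housing, pin, shaft}
7. bracket@(-1, 1) [-x clear] — {base_plate, bearing, bracket, cover, housing, pin, shaft}
8. bushing@(0, 1) [+y clear] — {base_plate, bearing, bracket, bushing, cover, housing, pin, shaft}
9. flange@(2, 0) [+x clear] — {base_plate, bearing, bracket, bushing, cover, flange, housing, pin, shaft}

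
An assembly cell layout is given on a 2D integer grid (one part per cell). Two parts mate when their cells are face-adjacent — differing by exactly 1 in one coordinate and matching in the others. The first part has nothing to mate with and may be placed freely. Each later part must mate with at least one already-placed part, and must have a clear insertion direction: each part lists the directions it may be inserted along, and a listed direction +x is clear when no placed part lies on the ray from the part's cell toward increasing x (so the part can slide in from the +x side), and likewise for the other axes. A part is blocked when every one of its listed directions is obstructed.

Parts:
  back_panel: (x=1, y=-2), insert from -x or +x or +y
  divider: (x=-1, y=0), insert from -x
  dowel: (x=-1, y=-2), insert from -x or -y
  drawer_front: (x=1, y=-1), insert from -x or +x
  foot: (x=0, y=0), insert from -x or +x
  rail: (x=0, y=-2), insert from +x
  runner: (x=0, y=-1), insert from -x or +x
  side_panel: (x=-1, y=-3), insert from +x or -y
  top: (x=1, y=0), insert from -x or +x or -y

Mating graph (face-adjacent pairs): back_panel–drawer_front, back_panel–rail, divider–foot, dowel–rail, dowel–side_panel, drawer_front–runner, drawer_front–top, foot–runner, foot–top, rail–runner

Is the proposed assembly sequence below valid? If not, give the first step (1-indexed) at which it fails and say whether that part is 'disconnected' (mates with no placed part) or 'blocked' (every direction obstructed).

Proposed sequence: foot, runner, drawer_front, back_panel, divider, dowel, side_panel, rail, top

Invalid at step 6 (disconnected)

1. foot@(0, 0) [-x clear] — {foot}
2. runner@(0, -1) [-x clear] — {foot, runner}
3. drawer_front@(1, -1) [+x clear] — {drawer_front, foot, runner}
4. back_panel@(1, -2) [-x clear] — {back_panel, drawer_front, foot, runner}
5. divider@(-1, 0) [-x clear] — {back_panel, divider, drawer_front, foot, runner}
6. dowel@(-1, -2) — no placed neighbour ⇒ disconnected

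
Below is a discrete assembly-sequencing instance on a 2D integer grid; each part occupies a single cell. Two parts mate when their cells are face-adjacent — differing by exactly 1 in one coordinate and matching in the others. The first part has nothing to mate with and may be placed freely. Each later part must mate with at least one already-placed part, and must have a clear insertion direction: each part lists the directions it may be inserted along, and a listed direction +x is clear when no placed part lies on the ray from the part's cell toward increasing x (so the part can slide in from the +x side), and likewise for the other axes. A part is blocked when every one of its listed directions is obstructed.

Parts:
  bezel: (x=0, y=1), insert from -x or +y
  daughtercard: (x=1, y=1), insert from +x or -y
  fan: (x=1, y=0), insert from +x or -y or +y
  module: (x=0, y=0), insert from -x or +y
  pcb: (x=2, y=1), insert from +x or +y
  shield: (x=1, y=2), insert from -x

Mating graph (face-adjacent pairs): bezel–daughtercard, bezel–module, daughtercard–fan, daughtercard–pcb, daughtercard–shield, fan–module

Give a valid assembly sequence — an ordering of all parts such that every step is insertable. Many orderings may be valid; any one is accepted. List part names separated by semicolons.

fan; daughtercard; bezel; pcb; shield; module

1. fan@(1, 0) [+x clear] — {fan}
2. daughtercard@(1, 1) [+x clear] — {daughtercard, fan}
3. bezel@(0, 1) [-x clear] — {bezel, daughtercard, fan}
4. pcb@(2, 1) [+x clear] — {bezel, daughtercard, fan, pcb}
5. shield@(1, 2) [-x clear] — {bezel, daughtercard, fan, pcb, shield}
6. module@(0, 0) [-x clear] — {bezel, daughtercard, fan, module, pcb, shield}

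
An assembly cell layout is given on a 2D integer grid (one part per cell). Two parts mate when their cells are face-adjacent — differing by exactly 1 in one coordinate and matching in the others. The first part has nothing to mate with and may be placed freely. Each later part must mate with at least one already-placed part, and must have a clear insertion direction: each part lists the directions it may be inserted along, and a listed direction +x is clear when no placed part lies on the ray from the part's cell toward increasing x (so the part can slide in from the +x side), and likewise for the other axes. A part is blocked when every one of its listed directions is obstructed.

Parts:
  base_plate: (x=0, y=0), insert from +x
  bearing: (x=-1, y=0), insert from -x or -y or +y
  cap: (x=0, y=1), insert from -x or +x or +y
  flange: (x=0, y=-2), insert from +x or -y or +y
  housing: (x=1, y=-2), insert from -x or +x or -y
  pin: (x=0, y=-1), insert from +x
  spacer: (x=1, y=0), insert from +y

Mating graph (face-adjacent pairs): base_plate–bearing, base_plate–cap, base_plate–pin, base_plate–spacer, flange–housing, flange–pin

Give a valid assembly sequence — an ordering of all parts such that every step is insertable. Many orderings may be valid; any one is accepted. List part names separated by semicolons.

1. bearing@(-1, 0) [-x clear] — {bearing}
2. base_plate@(0, 0) [+x clear] — {base_plate, bearing}
3. cap@(0, 1) [-x clear] — {base_plate, bearing, cap}
4. spacer@(1, 0) [+y clear] — {base_plate, bearing, cap, spacer}
5. pin@(0, -1) [+x clear] — {base_plate, bearing, cap, pin, spacer}
6. flange@(0, -2) [+x clear] — {base_plate, bearing, cap, flange, pin, spacer}
7. housing@(1, -2) [+x clear] — {base_plate, bearing, cap, flange, housing, pin, spacer}

bearing; base_plate; cap; spacer; pin; flange; housing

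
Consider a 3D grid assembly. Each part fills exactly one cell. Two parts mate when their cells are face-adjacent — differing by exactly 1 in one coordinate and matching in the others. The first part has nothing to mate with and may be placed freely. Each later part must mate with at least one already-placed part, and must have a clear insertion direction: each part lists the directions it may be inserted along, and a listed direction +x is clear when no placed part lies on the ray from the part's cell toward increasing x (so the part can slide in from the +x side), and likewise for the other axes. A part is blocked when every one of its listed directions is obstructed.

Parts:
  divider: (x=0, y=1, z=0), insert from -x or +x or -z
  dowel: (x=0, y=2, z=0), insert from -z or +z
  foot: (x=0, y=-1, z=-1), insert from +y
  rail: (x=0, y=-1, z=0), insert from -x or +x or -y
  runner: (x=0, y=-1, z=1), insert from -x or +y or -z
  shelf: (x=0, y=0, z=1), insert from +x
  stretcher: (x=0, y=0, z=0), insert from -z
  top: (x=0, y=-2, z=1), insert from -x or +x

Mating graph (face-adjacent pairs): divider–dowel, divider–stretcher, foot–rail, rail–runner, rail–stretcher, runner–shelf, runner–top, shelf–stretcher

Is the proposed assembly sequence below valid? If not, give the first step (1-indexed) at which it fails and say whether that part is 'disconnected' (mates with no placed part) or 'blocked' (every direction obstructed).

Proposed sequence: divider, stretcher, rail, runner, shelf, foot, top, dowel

1. divider@(0, 1, 0) [-x clear] — {divider}
2. stretcher@(0, 0, 0) [-z clear] — {divider, stretcher}
3. rail@(0, -1, 0) [-x clear] — {divider, rail, stretcher}
4. runner@(0, -1, 1) [-x clear] — {divider, rail, runner, stretcher}
5. shelf@(0, 0, 1) [+x clear] — {divider, rail, runner, shelf, stretcher}
6. foot@(0, -1, -1) [+y clear] — {divider, foot, rail, runner, shelf, stretcher}
7. top@(0, -2, 1) [-x clear] — {divider, foot, rail, runner, shelf, stretcher, top}
8. dowel@(0, 2, 0) [-z clear] — {divider, dowel, foot, rail, runner, shelf, stretcher, top}

Valid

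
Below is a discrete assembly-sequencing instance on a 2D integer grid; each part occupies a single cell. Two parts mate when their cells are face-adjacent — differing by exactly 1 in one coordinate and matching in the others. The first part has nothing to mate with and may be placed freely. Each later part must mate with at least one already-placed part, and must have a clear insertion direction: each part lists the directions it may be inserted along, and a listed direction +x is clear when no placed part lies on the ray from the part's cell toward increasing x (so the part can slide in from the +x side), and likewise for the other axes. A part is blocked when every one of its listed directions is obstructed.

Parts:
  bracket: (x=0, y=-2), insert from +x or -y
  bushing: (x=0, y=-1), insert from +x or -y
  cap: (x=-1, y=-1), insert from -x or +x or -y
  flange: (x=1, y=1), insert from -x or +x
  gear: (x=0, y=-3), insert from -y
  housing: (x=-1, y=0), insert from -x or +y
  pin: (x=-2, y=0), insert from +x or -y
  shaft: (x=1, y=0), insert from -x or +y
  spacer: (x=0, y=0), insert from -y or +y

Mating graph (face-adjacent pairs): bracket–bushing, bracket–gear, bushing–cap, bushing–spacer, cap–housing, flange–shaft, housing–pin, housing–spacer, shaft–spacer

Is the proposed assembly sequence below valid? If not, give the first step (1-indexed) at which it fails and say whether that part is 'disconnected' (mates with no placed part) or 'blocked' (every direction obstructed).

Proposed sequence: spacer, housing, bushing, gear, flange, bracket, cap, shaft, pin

1. spacer@(0, 0) [-y clear] — {spacer}
2. housing@(-1, 0) [-x clear] — {housing, spacer}
3. bushing@(0, -1) [+x clear] — {bushing, housing, spacer}
4. gear@(0, -3) — no placed neighbour ⇒ disconnected

Invalid at step 4 (disconnected)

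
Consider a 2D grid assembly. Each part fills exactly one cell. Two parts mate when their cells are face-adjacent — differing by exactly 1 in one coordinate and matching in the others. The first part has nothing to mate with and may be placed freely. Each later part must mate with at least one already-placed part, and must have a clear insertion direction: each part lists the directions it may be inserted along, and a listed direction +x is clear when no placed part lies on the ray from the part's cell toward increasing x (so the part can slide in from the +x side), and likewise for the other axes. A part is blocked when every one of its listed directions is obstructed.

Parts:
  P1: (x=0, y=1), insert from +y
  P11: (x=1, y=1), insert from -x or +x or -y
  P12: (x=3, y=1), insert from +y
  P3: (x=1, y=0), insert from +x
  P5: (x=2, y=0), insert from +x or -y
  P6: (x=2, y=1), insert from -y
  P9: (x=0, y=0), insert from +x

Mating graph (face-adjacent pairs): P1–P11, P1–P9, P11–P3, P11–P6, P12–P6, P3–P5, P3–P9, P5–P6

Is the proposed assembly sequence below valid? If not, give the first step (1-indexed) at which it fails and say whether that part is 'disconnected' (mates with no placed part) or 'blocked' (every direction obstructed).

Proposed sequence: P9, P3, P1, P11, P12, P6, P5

Invalid at step 5 (disconnected)

1. P9@(0, 0) [+x clear] — {P9}
2. P3@(1, 0) [+x clear] — {P3, P9}
3. P1@(0, 1) [+y clear] — {P1, P3, P9}
4. P11@(1, 1) [+x clear] — {P1, P11, P3, P9}
5. P12@(3, 1) — no placed neighbour ⇒ disconnected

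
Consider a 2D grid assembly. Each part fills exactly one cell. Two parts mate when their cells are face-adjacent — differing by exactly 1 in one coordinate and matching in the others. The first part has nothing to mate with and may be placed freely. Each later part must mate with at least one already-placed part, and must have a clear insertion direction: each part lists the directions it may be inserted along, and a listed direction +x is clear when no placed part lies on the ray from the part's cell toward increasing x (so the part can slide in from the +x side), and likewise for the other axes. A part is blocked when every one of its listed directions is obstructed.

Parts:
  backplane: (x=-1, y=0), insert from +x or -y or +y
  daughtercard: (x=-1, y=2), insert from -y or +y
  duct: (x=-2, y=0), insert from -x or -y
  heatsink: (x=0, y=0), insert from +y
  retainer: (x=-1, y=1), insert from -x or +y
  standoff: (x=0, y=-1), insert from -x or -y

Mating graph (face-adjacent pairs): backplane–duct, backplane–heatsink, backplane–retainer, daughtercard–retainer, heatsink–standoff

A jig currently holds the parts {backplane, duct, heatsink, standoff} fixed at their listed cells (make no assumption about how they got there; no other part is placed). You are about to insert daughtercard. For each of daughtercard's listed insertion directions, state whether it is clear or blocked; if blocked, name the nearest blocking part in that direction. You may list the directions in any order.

-y: nearest on ray is backplane@(-1, 0) ⇒ blocked
+y: ray from daughtercard(-1, 2) has no placed part ⇒ clear

+y: clear; -y: blocked by backplane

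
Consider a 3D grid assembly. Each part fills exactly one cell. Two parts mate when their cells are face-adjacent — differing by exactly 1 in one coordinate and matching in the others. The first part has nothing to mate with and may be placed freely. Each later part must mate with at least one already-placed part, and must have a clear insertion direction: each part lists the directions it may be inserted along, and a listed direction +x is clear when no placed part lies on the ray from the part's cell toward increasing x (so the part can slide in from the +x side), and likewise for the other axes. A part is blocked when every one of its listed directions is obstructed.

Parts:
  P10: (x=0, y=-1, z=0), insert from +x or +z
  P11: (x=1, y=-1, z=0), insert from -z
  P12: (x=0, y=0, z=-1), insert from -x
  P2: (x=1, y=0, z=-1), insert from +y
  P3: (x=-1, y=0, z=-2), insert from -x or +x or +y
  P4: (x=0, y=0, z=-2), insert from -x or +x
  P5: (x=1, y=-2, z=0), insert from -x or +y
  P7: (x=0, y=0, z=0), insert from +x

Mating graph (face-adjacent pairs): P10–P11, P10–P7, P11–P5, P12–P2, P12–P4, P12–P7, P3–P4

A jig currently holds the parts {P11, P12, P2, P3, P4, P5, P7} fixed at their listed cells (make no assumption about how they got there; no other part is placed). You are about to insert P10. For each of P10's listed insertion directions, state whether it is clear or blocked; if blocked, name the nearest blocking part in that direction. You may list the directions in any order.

+x: blocked by P11; +z: clear

+x: nearest on ray is P11@(1, -1, 0) ⇒ blocked
+z: ray from P10(0, -1, 0) has no placed part ⇒ clear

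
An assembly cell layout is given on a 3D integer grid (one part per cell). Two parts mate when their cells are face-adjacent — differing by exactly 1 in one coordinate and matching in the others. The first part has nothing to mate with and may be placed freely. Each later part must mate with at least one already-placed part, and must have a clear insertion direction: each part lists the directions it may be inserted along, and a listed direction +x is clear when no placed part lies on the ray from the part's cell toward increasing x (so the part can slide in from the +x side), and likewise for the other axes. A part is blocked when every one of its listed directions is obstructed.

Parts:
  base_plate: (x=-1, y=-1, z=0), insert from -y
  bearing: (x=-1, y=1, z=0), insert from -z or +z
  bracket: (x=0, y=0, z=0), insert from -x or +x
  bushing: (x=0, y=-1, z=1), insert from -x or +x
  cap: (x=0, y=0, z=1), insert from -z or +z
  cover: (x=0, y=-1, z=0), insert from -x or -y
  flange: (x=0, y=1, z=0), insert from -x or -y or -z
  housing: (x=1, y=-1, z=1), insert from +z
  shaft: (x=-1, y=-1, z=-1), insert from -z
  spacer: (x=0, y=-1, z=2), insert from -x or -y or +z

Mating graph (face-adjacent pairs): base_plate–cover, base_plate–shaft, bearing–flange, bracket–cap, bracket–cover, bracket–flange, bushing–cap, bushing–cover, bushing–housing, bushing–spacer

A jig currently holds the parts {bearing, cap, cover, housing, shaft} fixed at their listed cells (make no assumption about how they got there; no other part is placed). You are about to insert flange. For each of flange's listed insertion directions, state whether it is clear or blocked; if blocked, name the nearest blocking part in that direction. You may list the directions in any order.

-x: nearest on ray is bearing@(-1, 1, 0) ⇒ blocked
-y: nearest on ray is cover@(0, -1, 0) ⇒ blocked
-z: ray from flange(0, 1, 0) has no placed part ⇒ clear

-x: blocked by bearing; -y: blocked by cover; -z: clear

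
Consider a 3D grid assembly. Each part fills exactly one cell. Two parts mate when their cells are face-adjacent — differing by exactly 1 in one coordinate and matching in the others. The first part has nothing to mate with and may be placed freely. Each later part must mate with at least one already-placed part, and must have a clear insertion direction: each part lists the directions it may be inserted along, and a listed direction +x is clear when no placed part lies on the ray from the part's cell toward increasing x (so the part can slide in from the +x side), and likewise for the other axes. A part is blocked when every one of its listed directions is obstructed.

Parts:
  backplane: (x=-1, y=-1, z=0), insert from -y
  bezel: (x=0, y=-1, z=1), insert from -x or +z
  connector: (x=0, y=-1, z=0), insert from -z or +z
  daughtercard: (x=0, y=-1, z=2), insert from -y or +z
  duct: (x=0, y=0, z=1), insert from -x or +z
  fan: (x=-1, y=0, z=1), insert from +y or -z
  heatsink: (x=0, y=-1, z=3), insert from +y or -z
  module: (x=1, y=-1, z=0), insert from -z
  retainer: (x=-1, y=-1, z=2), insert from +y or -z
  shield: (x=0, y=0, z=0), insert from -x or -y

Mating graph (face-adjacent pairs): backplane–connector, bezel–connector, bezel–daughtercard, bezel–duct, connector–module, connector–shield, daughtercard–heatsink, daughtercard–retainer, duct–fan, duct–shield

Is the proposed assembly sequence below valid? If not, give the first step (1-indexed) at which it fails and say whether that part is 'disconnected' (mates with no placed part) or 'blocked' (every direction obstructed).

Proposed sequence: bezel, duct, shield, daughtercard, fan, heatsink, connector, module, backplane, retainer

Valid

1. bezel@(0, -1, 1) [-x clear] — {bezel}
2. duct@(0, 0, 1) [-x clear] — {bezel, duct}
3. shield@(0, 0, 0) [-x clear] — {bezel, duct, shield}
4. daughtercard@(0, -1, 2) [-y clear] — {bezel, daughtercard, duct, shield}
5. fan@(-1, 0, 1) [+y clear] — {bezel, daughtercard, duct, fan, shield}
6. heatsink@(0, -1, 3) [+y clear] — {bezel, daughtercard, duct, fan, heatsink, shield}
7. connector@(0, -1, 0) [-z clear] — {bezel, connector, daughtercard, duct, fan, heatsink, shield}
8. module@(1, -1, 0) [-z clear] — {bezel, connector, daughtercard, duct, fan, heatsink, module, shield}
9. backplane@(-1, -1, 0) [-y clear] — {backplane, bezel, connector, daughtercard, duct, fan, heatsink, module, shield}
10. retainer@(-1, -1, 2) [+y clear] — {backplane, bezel, connector, daughtercard, duct, fan, heatsink, module, retainer, shield}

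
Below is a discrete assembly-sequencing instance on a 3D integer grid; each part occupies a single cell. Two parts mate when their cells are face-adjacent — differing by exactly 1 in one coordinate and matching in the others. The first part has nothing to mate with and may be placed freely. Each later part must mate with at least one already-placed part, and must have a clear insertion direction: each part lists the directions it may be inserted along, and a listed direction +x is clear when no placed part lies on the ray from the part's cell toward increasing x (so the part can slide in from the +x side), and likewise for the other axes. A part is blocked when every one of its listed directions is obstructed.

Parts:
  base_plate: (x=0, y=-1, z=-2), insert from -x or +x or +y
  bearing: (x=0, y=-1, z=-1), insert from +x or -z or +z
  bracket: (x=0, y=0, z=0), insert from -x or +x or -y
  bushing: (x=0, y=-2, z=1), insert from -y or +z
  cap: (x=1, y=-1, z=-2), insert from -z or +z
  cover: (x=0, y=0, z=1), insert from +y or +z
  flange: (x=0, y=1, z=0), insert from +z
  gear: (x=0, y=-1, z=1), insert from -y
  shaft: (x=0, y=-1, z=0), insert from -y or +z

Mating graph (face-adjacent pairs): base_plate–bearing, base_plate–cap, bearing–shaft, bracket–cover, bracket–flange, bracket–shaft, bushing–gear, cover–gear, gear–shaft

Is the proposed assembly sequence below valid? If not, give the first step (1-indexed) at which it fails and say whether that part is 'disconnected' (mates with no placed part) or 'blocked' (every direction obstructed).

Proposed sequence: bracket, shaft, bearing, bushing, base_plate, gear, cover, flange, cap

Invalid at step 4 (disconnected)

1. bracket@(0, 0, 0) [-x clear] — {bracket}
2. shaft@(0, -1, 0) [-y clear] — {bracket, shaft}
3. bearing@(0, -1, -1) [+x clear] — {bearing, bracket, shaft}
4. bushing@(0, -2, 1) — no placed neighbour ⇒ disconnected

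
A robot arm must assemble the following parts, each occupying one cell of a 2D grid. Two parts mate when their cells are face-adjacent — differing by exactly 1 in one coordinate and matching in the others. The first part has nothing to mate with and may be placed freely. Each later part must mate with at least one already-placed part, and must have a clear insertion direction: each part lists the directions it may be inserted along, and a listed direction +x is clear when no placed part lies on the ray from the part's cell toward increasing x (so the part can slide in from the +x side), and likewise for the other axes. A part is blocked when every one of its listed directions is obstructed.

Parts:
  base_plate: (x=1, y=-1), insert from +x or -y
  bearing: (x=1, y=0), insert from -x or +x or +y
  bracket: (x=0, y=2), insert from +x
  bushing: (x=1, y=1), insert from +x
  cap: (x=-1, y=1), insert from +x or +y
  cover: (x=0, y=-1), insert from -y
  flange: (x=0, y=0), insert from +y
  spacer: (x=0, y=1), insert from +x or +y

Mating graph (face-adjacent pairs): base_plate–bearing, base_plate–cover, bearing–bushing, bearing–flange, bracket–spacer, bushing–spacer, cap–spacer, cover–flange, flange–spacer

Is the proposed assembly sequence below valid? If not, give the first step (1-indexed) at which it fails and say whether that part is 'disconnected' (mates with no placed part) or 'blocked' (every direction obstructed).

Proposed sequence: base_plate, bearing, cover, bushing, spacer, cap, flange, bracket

Invalid at step 7 (blocked)

1. base_plate@(1, -1) [+x clear] — {base_plate}
2. bearing@(1, 0) [-x clear] — {base_plate, bearing}
3. cover@(0, -1) [-y clear] — {base_plate, bearing, cover}
4. bushing@(1, 1) [+x clear] — {base_plate, bearing, bushing, cover}
5. spacer@(0, 1) [+y clear] — {base_plate, bearing, bushing, cover, spacer}
6. cap@(-1, 1) [+y clear] — {base_plate, bearing, bushing, cap, cover, spacer}
7. flange@(0, 0) — +y all obstructed ⇒ blocked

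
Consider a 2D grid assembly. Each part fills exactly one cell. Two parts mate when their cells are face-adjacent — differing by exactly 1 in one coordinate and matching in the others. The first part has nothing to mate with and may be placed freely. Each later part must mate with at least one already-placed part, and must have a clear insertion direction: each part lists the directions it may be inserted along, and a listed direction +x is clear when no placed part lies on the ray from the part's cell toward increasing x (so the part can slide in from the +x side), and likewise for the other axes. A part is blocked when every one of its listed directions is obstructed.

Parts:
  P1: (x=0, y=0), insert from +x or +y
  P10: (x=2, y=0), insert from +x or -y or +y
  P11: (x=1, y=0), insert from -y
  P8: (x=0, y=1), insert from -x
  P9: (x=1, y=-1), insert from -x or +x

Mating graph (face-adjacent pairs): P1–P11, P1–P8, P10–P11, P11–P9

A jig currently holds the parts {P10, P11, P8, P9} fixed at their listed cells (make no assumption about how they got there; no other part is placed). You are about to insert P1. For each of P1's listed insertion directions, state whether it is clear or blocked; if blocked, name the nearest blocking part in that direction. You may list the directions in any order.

+x: blocked by P11; +y: blocked by P8

+x: nearest on ray is P11@(1, 0) ⇒ blocked
+y: nearest on ray is P8@(0, 1) ⇒ blocked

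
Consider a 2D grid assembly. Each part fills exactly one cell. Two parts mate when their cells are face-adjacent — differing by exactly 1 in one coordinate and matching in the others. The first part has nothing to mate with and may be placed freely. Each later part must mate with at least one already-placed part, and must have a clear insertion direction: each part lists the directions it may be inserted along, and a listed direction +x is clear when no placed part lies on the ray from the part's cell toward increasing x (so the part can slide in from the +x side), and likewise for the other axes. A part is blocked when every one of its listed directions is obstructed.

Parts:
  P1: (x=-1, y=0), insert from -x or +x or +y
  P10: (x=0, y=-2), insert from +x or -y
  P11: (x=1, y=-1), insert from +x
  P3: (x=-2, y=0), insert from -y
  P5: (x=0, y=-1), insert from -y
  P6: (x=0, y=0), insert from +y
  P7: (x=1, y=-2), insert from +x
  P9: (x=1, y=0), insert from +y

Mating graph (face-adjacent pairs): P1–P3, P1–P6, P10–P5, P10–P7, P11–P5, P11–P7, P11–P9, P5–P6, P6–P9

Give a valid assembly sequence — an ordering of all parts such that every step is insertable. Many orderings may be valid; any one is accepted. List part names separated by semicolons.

1. P6@(0, 0) [+y clear] — {P6}
2. P9@(1, 0) [+y clear] — {P6, P9}
3. P1@(-1, 0) [-x clear] — {P1, P6, P9}
4. P3@(-2, 0) [-y clear] — {P1, P3, P6, P9}
5. P11@(1, -1) [+x clear] — {P1, P11, P3, P6, P9}
6. P7@(1, -2) [+x clear] — {P1, P11, P3, P6, P7, P9}
7. P5@(0, -1) [-y clear] — {P1, P11, P3, P5, P6, P7, P9}
8. P10@(0, -2) [-y clear] — {P1, P10, P11, P3, P5, P6, P7, P9}

P6; P9; P1; P3; P11; P7; P5; P10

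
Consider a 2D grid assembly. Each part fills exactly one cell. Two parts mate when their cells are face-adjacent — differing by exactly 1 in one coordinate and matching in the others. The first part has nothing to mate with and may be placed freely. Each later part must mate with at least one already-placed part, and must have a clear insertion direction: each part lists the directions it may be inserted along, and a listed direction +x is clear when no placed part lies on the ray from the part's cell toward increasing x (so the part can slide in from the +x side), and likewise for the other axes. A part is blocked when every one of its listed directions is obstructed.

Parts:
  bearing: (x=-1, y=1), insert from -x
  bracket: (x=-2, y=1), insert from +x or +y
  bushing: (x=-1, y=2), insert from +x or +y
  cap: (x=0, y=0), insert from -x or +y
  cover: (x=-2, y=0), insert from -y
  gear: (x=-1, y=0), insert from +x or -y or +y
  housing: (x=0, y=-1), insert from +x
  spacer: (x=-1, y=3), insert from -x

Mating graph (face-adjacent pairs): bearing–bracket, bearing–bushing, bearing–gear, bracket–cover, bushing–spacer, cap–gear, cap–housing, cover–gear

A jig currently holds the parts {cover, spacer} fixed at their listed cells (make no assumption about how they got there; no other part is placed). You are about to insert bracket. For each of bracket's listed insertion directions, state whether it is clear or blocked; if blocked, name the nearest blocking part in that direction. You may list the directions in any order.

+x: ray from bracket(-2, 1) has no placed part ⇒ clear
+y: ray from bracket(-2, 1) has no placed part ⇒ clear

+x: clear; +y: clear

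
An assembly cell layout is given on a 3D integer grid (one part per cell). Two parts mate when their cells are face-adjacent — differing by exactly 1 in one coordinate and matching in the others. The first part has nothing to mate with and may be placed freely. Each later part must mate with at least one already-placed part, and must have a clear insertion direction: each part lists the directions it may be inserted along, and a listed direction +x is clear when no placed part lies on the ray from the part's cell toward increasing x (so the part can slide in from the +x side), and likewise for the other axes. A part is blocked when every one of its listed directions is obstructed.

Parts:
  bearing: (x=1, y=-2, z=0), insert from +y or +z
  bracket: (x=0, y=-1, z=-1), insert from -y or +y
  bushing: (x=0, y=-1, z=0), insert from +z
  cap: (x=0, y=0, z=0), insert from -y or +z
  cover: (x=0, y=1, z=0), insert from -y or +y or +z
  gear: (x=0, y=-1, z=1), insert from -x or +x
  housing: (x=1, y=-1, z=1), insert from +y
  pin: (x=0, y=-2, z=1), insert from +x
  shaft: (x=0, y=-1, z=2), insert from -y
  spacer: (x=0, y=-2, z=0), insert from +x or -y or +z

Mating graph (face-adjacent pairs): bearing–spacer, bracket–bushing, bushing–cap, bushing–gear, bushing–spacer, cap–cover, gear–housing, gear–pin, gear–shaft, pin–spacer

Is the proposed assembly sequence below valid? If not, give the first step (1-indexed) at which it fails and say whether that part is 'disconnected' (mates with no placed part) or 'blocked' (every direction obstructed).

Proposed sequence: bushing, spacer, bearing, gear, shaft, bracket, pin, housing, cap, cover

Valid

1. bushing@(0, -1, 0) [+z clear] — {bushing}
2. spacer@(0, -2, 0) [+x clear] — {bushing, spacer}
3. bearing@(1, -2, 0) [+y clear] — {bearing, bushing, spacer}
4. gear@(0, -1, 1) [-x clear] — {bearing, bushing, gear, spacer}
5. shaft@(0, -1, 2) [-y clear] — {bearing, bushing, gear, shaft, spacer}
6. bracket@(0, -1, -1) [-y clear] — {bearing, bracket, bushing, gear, shaft, spacer}
7. pin@(0, -2, 1) [+x clear] — {bearing, bracket, bushing, gear, pin, shaft, spacer}
8. housing@(1, -1, 1) [+y clear] — {bearing, bracket, bushing, gear, housing, pin, shaft, spacer}
9. cap@(0, 0, 0) [+z clear] — {bearing, bracket, bushing, cap, gear, housing, pin, shaft, spacer}
10. cover@(0, 1, 0) [+y clear] — {bearing, bracket, bushing, cap, cover, gear, housing, pin, shaft, spacer}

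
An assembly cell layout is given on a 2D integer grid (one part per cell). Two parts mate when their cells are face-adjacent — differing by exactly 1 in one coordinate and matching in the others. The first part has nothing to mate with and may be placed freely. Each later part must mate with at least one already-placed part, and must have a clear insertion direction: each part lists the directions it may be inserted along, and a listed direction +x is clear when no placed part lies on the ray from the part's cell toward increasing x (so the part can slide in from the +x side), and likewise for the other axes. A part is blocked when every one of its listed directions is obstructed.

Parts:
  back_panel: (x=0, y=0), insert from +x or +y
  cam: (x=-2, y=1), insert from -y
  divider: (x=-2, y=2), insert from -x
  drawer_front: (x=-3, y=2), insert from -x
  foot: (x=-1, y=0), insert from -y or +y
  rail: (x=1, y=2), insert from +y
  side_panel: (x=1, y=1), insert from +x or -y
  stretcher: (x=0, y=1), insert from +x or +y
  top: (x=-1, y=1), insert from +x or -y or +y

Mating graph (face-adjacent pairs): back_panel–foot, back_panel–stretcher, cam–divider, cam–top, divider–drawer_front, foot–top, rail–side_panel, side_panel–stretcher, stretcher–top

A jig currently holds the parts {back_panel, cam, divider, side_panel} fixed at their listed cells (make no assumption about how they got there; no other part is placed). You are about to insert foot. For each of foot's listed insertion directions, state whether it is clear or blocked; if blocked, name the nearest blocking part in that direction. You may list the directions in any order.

-y: ray from foot(-1, 0) has no placed part ⇒ clear
+y: ray from foot(-1, 0) has no placed part ⇒ clear

+y: clear; -y: clear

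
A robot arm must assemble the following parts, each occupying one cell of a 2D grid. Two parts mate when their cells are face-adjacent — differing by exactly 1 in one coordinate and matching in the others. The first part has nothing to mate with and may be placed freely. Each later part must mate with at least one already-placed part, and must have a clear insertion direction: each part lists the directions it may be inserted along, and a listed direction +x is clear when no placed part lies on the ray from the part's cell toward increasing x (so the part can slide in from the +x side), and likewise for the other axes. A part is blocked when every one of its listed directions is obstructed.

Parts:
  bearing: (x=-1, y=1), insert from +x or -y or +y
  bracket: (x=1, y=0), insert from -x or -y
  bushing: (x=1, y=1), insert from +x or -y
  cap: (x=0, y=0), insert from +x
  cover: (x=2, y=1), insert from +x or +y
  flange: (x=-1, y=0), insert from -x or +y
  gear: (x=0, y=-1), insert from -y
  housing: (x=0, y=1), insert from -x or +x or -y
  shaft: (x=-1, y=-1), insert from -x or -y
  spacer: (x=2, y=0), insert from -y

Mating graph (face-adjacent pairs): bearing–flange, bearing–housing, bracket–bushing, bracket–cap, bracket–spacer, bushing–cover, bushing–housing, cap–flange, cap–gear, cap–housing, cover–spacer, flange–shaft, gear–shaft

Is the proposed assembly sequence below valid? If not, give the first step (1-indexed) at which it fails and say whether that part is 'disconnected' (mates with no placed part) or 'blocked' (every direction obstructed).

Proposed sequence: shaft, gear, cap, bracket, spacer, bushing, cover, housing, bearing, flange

Valid

1. shaft@(-1, -1) [-x clear] — {shaft}
2. gear@(0, -1) [-y clear] — {gear, shaft}
3. cap@(0, 0) [+x clear] — {cap, gear, shaft}
4. bracket@(1, 0) [-y clear] — {bracket, cap, gear, shaft}
5. spacer@(2, 0) [-y clear] — {bracket, cap, gear, shaft, spacer}
6. bushing@(1, 1) [+x clear] — {bracket, bushing, cap, gear, shaft, spacer}
7. cover@(2, 1) [+x clear] — {bracket, bushing, cap, cover, gear, shaft, spacer}
8. housing@(0, 1) [-x clear] — {bracket, bushing, cap, cover, gear, housing, shaft, spacer}
9. bearing@(-1, 1) [+y clear] — {bearing, bracket, bushing, cap, cover, gear, housing, shaft, spacer}
10. flange@(-1, 0) [-x clear] — {bearing, bracket, bushing, cap, cover, flange, gear, housing, shaft, spacer}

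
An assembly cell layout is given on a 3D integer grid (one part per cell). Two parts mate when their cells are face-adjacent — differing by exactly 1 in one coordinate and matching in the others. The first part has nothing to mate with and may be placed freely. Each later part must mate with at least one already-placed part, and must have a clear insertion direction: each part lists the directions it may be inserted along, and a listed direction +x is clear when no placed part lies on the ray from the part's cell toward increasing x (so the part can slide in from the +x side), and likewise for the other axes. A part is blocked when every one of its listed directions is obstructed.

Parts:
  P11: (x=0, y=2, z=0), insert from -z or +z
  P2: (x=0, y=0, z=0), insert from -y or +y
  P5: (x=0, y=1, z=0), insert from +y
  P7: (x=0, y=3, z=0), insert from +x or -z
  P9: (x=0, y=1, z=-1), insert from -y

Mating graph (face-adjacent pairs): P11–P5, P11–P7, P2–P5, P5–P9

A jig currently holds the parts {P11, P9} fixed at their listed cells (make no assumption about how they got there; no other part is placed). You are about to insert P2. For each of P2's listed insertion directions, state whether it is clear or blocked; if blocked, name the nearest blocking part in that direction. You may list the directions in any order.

+y: blocked by P11; -y: clear

-y: ray from P2(0, 0, 0) has no placed part ⇒ clear
+y: nearest on ray is P11@(0, 2, 0) ⇒ blocked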